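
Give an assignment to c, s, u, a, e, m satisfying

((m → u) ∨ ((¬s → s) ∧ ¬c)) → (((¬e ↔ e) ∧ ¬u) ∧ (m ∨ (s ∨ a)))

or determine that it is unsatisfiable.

c = True, s = True, u = False, a = False, e = False, m = True

  ((m → u) ∨ ((¬s → s) ∧ ¬c)) → (((¬e ↔ e) ∧ ¬u) ∧ (m ∨ (s ∨ a))) = True
    (m → u) ∨ ((¬s → s) ∧ ¬c) = False
      m → u = False
      (¬s → s) ∧ ¬c = False
        ¬s → s = True
          ¬s = False
        ¬c = False
    ((¬e ↔ e) ∧ ¬u) ∧ (m ∨ (s ∨ a)) = False
      (¬e ↔ e) ∧ ¬u = False
        ¬e ↔ e = False
          ¬e = True
        ¬u = True
      m ∨ (s ∨ a) = True
        s ∨ a = True
The formula evaluates to True.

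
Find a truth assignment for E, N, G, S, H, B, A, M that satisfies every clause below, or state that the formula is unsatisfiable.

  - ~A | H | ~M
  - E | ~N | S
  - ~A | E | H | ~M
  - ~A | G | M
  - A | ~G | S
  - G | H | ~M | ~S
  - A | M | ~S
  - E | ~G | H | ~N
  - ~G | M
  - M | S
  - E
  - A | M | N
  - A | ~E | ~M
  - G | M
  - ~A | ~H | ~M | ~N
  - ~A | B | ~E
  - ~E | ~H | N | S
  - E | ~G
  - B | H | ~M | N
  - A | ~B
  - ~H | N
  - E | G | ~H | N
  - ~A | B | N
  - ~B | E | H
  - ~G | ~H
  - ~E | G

UNSATISFIABLE

Case E = True:
  (~E | G) forces G = True.
  (~G | M) forces M = True.
  (A | ~E | ~M) forces A = True.
  (~A | H | ~M) forces H = True.
  Clause (~G | ~H) is falsified — contradiction.
Case E = False:
  Clause (E) is falsified — contradiction.
Both cases fail, so the formula is unsatisfiable.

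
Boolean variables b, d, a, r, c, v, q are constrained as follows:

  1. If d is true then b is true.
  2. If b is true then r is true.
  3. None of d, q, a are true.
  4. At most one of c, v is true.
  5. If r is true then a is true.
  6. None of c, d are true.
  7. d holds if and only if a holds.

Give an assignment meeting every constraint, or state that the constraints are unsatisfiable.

b = False; d = False; a = False; r = False; c = False; v = True; q = False

  (1) d=F ⇒ b: vacuous ✓
  (2) b=F ⇒ r: vacuous ✓
  (3) {d, q, a}: 0 true — none ✓
  (4) {c, v}: 1 true — at most one ✓
  (5) r=F ⇒ a: vacuous ✓
  (6) {c, d}: 0 true — none ✓
  (7) d=F, a=F — same ✓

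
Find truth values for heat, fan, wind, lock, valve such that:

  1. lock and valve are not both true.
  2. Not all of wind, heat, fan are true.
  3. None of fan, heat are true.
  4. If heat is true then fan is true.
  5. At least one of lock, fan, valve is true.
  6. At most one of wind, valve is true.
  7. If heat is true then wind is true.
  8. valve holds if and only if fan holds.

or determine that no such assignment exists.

heat: False, fan: False, wind: True, lock: True, valve: False

  (1) lock=T, valve=F — not both ✓
  (2) {wind, heat, fan}: 1/3 true — not all ✓
  (3) {fan, heat}: 0 true — none ✓
  (4) heat=F ⇒ fan: vacuous ✓
  (5) {lock, fan, valve}: 1 true — at least one ✓
  (6) {wind, valve}: 1 true — at most one ✓
  (7) heat=F ⇒ wind: vacuous ✓
  (8) valve=F, fan=F — same ✓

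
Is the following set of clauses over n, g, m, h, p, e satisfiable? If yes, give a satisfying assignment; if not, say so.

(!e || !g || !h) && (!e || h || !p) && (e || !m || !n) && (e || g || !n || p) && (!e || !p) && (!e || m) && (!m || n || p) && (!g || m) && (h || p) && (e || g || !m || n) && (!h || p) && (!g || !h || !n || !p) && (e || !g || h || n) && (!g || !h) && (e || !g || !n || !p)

Set n = True.
Set g = False.
Set m = False.
  then (!e || m) forces e = False.
  then (e || g || !n || p) forces p = True.
Set h = True.
All clauses satisfied.

n = True, g = False, m = False, h = True, p = True, e = False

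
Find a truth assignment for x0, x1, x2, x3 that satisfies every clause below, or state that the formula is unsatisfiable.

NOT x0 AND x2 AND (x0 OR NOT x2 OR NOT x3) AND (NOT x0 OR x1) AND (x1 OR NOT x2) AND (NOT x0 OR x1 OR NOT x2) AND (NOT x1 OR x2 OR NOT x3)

x0: False, x1: True, x2: True, x3: False

Unit clause (NOT x0) forces x0 = False.
Unit clause (x2) forces x2 = True.
In (x0 OR NOT x2 OR NOT x3) only NOT x3 is left, so x3 = False.
In (x1 OR NOT x2) only x1 is left, so x1 = True.
Check each clause:
  (NOT x0): NOT x0 holds.
  (x2): x2 holds.
  (x0 OR NOT x2 OR NOT x3): NOT x3 holds.
  (NOT x0 OR x1): NOT x0 holds.
  (x1 OR NOT x2): x1 holds.
  (NOT x0 OR x1 OR NOT x2): NOT x0 holds.
  (NOT x1 OR x2 OR NOT x3): x2 holds.
All clauses satisfied.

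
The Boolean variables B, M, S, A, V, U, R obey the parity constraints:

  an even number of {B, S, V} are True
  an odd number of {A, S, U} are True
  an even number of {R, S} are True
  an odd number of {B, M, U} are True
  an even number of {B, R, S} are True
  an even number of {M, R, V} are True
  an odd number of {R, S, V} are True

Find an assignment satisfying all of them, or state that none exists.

B = False, M = False, S = True, A = True, V = True, U = True, R = True

{B, S, V}: 2 true → even ✓
{A, S, U}: 3 true → odd ✓
{R, S}: 2 true → even ✓
{B, M, U}: 1 true → odd ✓
{B, R, S}: 2 true → even ✓
{M, R, V}: 2 true → even ✓
{R, S, V}: 3 true → odd ✓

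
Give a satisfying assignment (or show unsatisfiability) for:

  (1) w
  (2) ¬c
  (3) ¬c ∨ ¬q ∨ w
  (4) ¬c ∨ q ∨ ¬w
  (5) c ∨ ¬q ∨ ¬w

Unit clause (w) forces w = True.
Unit clause (¬c) forces c = False.
In (c ∨ ¬q ∨ ¬w) only ¬q is left, so q = False.
All clauses satisfied.

q = False; c = False; w = True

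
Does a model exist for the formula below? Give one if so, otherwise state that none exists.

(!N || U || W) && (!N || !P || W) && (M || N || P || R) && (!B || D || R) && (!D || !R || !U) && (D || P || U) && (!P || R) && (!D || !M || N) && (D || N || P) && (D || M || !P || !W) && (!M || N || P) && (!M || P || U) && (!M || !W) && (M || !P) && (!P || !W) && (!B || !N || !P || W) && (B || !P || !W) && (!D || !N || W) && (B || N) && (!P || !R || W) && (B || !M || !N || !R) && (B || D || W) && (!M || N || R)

Set M = False.
  then (M || !P) forces P = False.
Set W = True.
Set R = True.
Set B = True.
Set N = False.
  then (D || N || P) forces D = True.
  then (!D || !R || !U) forces U = False.
All clauses satisfied.

M=F; W=T; P=F; R=T; B=T; N=F; U=F; D=T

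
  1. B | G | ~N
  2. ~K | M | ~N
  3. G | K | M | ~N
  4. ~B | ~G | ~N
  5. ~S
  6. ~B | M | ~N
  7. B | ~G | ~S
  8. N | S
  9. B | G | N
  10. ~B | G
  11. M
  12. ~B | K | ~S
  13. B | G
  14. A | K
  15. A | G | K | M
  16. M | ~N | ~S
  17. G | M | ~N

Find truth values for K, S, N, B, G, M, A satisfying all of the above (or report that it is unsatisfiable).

K: False, S: False, N: True, B: False, G: True, M: True, A: True

Unit clause (~S) forces S = False.
In (N | S) only N is left, so N = True.
Unit clause (M) forces M = True.
Set K = False.
  then (A | K) forces A = True.
Try B = True:
  (~B | ~G | ~N) forces G = False.
  clause (~B | G) is falsified — backtrack.
So B = False.
  then (B | G | ~N) forces G = True.
All clauses satisfied.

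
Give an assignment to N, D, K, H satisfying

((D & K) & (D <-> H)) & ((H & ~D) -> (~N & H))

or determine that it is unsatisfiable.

N = False, D = True, K = True, H = True

  (D & K) & (D <-> H) = True
    D & K = True
    D <-> H = True
  (H & ~D) -> (~N & H) = True
    H & ~D = False
      ~D = False
    ~N & H = True
      ~N = True
Both conjuncts True, so the formula holds.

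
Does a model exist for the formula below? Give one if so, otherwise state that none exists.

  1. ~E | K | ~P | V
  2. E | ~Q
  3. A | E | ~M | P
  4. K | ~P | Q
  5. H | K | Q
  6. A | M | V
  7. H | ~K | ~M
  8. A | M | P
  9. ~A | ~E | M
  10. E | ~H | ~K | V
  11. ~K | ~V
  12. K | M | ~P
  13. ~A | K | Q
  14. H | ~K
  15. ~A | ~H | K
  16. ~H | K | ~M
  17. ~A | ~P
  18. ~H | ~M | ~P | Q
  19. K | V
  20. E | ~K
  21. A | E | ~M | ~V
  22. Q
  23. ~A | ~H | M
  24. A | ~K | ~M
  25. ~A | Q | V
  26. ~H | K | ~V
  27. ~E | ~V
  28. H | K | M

V = False, A = True, K = True, M = True, Q = True, P = False, E = True, H = True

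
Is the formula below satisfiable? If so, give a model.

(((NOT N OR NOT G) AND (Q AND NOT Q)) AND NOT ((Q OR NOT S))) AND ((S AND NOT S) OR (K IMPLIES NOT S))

Unsatisfiable — no assignment works.

Case Q = True: the conjunct NOT Q is False.
Case Q = False: the conjunct Q is False.
Both cases fail — unsatisfiable.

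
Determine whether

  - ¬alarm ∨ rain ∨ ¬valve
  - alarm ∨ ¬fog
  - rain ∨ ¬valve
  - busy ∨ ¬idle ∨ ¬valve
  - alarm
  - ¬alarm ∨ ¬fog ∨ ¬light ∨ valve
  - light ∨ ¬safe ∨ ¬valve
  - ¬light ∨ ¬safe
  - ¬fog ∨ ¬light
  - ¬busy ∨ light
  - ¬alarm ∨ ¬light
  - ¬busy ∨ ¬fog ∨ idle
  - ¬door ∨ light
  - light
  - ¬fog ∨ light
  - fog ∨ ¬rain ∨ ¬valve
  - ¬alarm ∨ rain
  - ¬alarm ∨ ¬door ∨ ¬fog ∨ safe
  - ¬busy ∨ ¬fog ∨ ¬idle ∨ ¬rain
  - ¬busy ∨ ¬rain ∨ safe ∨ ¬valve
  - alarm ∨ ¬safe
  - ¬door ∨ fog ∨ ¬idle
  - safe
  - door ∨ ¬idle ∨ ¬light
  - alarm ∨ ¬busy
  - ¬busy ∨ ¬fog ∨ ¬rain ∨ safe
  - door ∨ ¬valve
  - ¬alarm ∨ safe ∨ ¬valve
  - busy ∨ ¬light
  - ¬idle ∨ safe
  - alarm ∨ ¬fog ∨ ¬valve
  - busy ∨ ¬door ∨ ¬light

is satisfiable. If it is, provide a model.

Unsatisfiable

Case alarm = True:
  (¬alarm ∨ ¬light) forces light = False.
  Clause (light) is falsified — contradiction.
Case alarm = False:
  Clause (alarm) is falsified — contradiction.
Both cases fail, so the formula is unsatisfiable.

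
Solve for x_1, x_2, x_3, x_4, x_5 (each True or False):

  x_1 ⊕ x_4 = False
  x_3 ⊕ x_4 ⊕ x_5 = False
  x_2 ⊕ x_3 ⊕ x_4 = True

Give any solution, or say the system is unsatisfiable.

x_1=T; x_2=T; x_3=T; x_4=T; x_5=F

x_1 ⊕ x_4 = T ⊕ T = False ✓
x_3 ⊕ x_4 ⊕ x_5 = T ⊕ T ⊕ F = False ✓
x_2 ⊕ x_3 ⊕ x_4 = T ⊕ T ⊕ T = True ✓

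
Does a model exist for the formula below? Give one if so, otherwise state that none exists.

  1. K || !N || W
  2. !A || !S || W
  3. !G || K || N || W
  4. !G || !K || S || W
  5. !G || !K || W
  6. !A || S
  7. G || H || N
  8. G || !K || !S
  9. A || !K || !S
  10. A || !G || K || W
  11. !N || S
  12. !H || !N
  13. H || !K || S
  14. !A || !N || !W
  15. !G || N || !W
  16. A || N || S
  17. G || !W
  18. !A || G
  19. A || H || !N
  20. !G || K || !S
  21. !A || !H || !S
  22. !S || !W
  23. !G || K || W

H = True, A = False, W = False, G = False, K = False, N = False, S = True

Set H = True.
  then (!H || !N) forces N = False.
Try A = True:
  (!A || S) forces S = True.
  clause (!A || !H || !S) is falsified — backtrack.
So A = False.
  then (A || N || S) forces S = True.
  then (!S || !W) forces W = False.
  then (A || !K || !S) forces K = False.
  then (A || !G || K || W) forces G = False.
All clauses satisfied.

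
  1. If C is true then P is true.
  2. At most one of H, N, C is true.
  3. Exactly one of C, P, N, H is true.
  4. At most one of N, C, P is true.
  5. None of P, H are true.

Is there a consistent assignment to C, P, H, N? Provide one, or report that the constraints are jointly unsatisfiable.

C=F, P=F, H=F, N=T

  (1) C=F ⇒ P: vacuous ✓
  (2) {H, N, C}: 1 true — at most one ✓
  (3) {C, P, N, H}: 1 true — exactly one ✓
  (4) {N, C, P}: 1 true — at most one ✓
  (5) {P, H}: 0 true — none ✓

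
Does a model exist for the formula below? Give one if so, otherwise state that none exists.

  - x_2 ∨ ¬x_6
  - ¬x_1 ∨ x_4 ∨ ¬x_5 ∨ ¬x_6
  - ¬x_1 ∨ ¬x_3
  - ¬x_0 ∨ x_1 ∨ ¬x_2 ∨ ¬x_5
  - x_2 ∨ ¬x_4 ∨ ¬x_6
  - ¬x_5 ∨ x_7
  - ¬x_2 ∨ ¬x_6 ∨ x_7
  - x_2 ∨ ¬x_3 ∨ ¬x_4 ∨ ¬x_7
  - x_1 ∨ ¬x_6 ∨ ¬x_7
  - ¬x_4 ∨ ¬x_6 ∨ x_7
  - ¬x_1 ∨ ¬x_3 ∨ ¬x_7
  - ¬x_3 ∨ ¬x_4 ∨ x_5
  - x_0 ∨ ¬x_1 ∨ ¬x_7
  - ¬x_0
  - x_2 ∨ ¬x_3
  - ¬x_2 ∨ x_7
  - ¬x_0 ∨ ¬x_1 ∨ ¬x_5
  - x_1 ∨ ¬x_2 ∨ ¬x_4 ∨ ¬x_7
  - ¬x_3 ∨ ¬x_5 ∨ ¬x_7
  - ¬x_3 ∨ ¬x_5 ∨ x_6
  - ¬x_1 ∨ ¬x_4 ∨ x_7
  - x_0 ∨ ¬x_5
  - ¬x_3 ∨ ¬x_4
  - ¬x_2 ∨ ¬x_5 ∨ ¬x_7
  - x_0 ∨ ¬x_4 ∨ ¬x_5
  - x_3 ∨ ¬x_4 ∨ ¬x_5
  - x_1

x_0 = False, x_1 = True, x_2 = False, x_3 = False, x_4 = False, x_5 = False, x_6 = False, x_7 = False

Unit clause (¬x_0) forces x_0 = False.
In (x_0 ∨ ¬x_5) only ¬x_5 is left, so x_5 = False.
Unit clause (x_1) forces x_1 = True.
In (¬x_1 ∨ ¬x_3) only ¬x_3 is left, so x_3 = False.
In (x_0 ∨ ¬x_1 ∨ ¬x_7) only ¬x_7 is left, so x_7 = False.
In (¬x_2 ∨ x_7) only ¬x_2 is left, so x_2 = False.
In (¬x_1 ∨ ¬x_4 ∨ x_7) only ¬x_4 is left, so x_4 = False.
In (x_2 ∨ ¬x_6) only ¬x_6 is left, so x_6 = False.
All clauses satisfied.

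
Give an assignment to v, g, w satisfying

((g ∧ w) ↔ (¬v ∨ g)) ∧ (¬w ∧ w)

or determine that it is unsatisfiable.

Case w = True: the conjunct ¬w is False.
Case w = False: the conjunct w is False.
Both cases fail — unsatisfiable.

No satisfying assignment exists.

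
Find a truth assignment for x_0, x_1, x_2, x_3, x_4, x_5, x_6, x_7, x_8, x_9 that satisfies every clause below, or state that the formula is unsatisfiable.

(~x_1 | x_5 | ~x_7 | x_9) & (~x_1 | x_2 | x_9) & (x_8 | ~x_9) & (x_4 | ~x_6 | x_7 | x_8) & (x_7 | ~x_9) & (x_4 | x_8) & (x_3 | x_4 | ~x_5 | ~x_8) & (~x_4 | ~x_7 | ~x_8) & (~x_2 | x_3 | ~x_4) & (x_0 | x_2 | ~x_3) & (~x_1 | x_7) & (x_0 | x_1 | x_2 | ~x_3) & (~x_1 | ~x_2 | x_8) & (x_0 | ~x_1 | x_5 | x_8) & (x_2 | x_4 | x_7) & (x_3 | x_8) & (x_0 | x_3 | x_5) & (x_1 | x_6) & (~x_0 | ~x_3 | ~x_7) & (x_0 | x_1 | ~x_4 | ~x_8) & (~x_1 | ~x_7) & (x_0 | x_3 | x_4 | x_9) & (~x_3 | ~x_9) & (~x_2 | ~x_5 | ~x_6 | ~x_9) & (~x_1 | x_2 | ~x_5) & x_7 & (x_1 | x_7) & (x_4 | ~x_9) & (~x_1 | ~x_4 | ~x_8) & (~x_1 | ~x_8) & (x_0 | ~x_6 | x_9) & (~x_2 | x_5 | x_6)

x_0 = True; x_1 = False; x_2 = False; x_3 = False; x_4 = False; x_5 = False; x_6 = True; x_7 = True; x_8 = True; x_9 = False

Unit clause (x_7) forces x_7 = True.
In (~x_1 | ~x_7) only ~x_1 is left, so x_1 = False.
In (x_1 | x_6) only x_6 is left, so x_6 = True.
Try x_0 = False:
  (x_0 | ~x_6 | x_9) forces x_9 = True.
  (x_8 | ~x_9) forces x_8 = True.
  (~x_4 | ~x_7 | ~x_8) forces x_4 = False.
  clause (x_4 | ~x_9) is falsified — backtrack.
So x_0 = True.
  then (~x_0 | ~x_3 | ~x_7) forces x_3 = False.
  then (x_3 | x_8) forces x_8 = True.
  then (~x_4 | ~x_7 | ~x_8) forces x_4 = False.
  then (x_4 | ~x_9) forces x_9 = False.
  then (x_3 | x_4 | ~x_5 | ~x_8) forces x_5 = False.
Set x_2 = False.
All clauses satisfied.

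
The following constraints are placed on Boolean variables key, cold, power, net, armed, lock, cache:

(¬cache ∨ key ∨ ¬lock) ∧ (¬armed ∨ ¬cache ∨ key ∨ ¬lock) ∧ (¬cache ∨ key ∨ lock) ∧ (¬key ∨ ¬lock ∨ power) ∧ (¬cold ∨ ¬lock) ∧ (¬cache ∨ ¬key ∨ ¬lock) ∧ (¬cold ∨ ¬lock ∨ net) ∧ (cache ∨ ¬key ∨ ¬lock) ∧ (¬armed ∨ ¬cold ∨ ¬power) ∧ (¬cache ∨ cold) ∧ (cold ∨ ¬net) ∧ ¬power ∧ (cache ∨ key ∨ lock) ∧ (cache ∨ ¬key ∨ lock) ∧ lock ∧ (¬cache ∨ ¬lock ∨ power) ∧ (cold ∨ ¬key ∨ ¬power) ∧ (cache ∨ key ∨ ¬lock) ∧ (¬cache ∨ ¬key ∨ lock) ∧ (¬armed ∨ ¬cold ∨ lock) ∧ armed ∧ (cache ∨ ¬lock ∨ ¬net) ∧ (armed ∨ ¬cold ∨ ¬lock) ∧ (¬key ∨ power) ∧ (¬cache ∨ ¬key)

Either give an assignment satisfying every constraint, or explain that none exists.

Case power = True:
  Clause (¬power) is falsified — contradiction.
Case power = False:
  (lock) forces lock = True.
  (¬key ∨ ¬lock ∨ power) forces key = False.
  (¬cache ∨ key ∨ ¬lock) forces cache = False.
  Clause (cache ∨ key ∨ ¬lock) is falsified — contradiction.
Both cases fail, so the formula is unsatisfiable.

No satisfying assignment exists.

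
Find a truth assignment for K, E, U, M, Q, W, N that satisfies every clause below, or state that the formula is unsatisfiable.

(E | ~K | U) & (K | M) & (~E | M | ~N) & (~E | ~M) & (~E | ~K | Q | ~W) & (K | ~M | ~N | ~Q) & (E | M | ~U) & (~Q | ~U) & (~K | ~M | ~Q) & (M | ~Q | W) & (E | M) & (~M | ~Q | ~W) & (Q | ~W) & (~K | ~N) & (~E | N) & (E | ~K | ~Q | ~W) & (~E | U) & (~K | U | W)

Set K = False.
  then (K | M) forces M = True.
  then (~E | ~M) forces E = False.
Set U = False.
Set Q = True.
  then (K | ~M | ~N | ~Q) forces N = False.
  then (~M | ~Q | ~W) forces W = False.
All clauses satisfied.

K = False; E = False; U = False; M = True; Q = True; W = False; N = False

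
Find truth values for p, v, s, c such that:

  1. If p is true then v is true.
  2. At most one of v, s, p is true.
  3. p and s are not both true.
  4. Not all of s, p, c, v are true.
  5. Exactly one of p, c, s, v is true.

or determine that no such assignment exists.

p: False, v: False, s: True, c: False

  (1) p=F ⇒ v: vacuous ✓
  (2) {v, s, p}: 1 true — at most one ✓
  (3) p=F, s=T — not both ✓
  (4) {s, p, c, v}: 1/4 true — not all ✓
  (5) {p, c, s, v}: 1 true — exactly one ✓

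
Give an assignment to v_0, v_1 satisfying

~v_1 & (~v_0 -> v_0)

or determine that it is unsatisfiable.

v_0 = True, v_1 = False

  ~v_1 = True
  ~v_0 -> v_0 = True
    ~v_0 = False
Both conjuncts True, so the formula holds.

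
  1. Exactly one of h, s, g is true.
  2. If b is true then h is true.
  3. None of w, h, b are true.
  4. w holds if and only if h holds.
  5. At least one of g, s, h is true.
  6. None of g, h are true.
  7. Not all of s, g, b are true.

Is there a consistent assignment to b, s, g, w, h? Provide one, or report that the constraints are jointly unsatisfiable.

b: False; s: True; g: False; w: False; h: False

  (1) {h, s, g}: 1 true — exactly one ✓
  (2) b=F ⇒ h: vacuous ✓
  (3) {w, h, b}: 0 true — none ✓
  (4) w=F, h=F — same ✓
  (5) {g, s, h}: 1 true — at least one ✓
  (6) {g, h}: 0 true — none ✓
  (7) {s, g, b}: 1/3 true — not all ✓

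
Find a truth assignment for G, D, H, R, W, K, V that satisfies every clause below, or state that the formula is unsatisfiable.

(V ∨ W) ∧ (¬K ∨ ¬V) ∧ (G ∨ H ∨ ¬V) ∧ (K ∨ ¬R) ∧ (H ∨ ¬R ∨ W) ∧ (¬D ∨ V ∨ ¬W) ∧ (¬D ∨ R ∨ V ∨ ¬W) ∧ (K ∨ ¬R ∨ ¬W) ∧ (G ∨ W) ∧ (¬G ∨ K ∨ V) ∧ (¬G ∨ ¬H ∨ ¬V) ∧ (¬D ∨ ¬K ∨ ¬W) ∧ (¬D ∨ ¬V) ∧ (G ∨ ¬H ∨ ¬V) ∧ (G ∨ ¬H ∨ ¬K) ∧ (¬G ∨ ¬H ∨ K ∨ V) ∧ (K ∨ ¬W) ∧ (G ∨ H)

G=T; D=F; H=T; R=T; W=T; K=T; V=F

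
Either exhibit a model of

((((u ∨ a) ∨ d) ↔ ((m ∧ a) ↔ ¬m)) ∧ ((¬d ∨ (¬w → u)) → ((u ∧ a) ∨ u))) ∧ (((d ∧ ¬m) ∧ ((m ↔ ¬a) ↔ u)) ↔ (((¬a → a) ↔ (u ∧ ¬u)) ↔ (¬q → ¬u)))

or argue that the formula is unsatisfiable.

a = False, w = False, q = False, m = True, u = True, d = True

  (((u ∨ a) ∨ d) ↔ ((m ∧ a) ↔ ¬m)) ∧ ((¬d ∨ (¬w → u)) → ((u ∧ a) ∨ u)) = True
    ((u ∨ a) ∨ d) ↔ ((m ∧ a) ↔ ¬m) = True
      (u ∨ a) ∨ d = True
        u ∨ a = True
      (m ∧ a) ↔ ¬m = True
        m ∧ a = False
        ¬m = False
    (¬d ∨ (¬w → u)) → ((u ∧ a) ∨ u) = True
      ¬d ∨ (¬w → u) = True
        ¬d = False
        ¬w → u = True
          ¬w = True
      (u ∧ a) ∨ u = True
        u ∧ a = False
  ((d ∧ ¬m) ∧ ((m ↔ ¬a) ↔ u)) ↔ (((¬a → a) ↔ (u ∧ ¬u)) ↔ (¬q → ¬u)) = True
    (d ∧ ¬m) ∧ ((m ↔ ¬a) ↔ u) = False
      d ∧ ¬m = False
        ¬m = False
      (m ↔ ¬a) ↔ u = True
        m ↔ ¬a = True
          ¬a = True
    ((¬a → a) ↔ (u ∧ ¬u)) ↔ (¬q → ¬u) = False
      (¬a → a) ↔ (u ∧ ¬u) = True
        ¬a → a = False
          ¬a = True
        u ∧ ¬u = False
          ¬u = False
      ¬q → ¬u = False
        ¬q = True
        ¬u = False
Both conjuncts True, so the formula holds.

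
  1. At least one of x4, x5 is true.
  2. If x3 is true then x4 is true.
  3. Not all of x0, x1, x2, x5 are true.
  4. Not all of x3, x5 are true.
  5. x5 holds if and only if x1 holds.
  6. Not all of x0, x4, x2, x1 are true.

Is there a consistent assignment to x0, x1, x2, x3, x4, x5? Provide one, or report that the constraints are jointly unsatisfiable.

x0 = False; x1 = False; x2 = False; x3 = True; x4 = True; x5 = False

  (1) {x4, x5}: 1 true — at least one ✓
  (2) x3=T ⇒ x4: T ✓
  (3) {x0, x1, x2, x5}: 0/4 true — not all ✓
  (4) {x3, x5}: 1/2 true — not all ✓
  (5) x5=F, x1=F — same ✓
  (6) {x0, x4, x2, x1}: 1/4 true — not all ✓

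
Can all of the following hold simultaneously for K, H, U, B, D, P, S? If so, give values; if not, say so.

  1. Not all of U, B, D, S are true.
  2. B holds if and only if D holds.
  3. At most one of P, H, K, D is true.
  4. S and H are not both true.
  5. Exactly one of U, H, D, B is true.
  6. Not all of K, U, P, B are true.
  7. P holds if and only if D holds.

K = False, H = True, U = False, B = False, D = False, P = False, S = False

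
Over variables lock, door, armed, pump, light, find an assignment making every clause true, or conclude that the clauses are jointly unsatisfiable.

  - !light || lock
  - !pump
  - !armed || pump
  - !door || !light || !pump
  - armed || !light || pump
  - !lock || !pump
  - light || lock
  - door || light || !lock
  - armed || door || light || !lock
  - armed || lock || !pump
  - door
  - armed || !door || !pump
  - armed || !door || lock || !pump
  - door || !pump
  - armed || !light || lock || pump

lock=T; door=T; armed=F; pump=F; light=F

Unit clause (!pump) forces pump = False.
In (!armed || pump) only !armed is left, so armed = False.
In (armed || !light || pump) only !light is left, so light = False.
In (light || lock) only lock is left, so lock = True.
In (door || light || !lock) only door is left, so door = True.
All clauses satisfied.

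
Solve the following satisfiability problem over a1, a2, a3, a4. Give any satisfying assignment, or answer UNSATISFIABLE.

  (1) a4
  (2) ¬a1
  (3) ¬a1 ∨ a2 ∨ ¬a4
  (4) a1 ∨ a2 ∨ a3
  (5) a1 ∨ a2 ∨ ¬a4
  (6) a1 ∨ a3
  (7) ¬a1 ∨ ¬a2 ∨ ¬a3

Unit clause (a4) forces a4 = True.
Unit clause (¬a1) forces a1 = False.
In (a1 ∨ a2 ∨ ¬a4) only a2 is left, so a2 = True.
In (a1 ∨ a3) only a3 is left, so a3 = True.
All clauses satisfied.

a1: False; a2: True; a3: True; a4: True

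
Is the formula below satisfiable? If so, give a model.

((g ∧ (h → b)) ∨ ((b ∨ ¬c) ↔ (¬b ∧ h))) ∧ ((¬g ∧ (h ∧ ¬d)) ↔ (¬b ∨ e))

d = False, b = True, e = False, c = False, h = False, g = True

  (g ∧ (h → b)) ∨ ((b ∨ ¬c) ↔ (¬b ∧ h)) = True
    g ∧ (h → b) = True
      h → b = True
    (b ∨ ¬c) ↔ (¬b ∧ h) = False
      b ∨ ¬c = True
        ¬c = True
      ¬b ∧ h = False
        ¬b = False
  (¬g ∧ (h ∧ ¬d)) ↔ (¬b ∨ e) = True
    ¬g ∧ (h ∧ ¬d) = False
      ¬g = False
      h ∧ ¬d = False
        ¬d = True
    ¬b ∨ e = False
      ¬b = False
Both conjuncts True, so the formula holds.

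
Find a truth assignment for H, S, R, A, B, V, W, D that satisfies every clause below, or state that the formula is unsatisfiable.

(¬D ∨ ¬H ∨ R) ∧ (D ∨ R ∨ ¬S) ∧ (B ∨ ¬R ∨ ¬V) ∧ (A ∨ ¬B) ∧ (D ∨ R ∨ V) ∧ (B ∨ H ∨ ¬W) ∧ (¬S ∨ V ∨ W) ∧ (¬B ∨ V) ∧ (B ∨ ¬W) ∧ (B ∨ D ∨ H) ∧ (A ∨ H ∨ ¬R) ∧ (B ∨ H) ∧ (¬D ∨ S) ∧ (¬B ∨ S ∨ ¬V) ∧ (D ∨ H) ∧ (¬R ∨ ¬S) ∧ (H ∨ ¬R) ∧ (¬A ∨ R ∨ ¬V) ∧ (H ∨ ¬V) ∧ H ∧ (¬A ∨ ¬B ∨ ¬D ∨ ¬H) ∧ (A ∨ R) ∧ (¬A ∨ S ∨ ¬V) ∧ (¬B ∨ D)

Unit clause (H) forces H = True.
Try S = True:
  (¬R ∨ ¬S) forces R = False.
  (¬D ∨ ¬H ∨ R) forces D = False.
  clause (D ∨ R ∨ ¬S) is falsified — backtrack.
So S = False.
  then (¬D ∨ S) forces D = False.
  then (¬B ∨ D) forces B = False.
  then (B ∨ ¬W) forces W = False.
Set R = True.
  then (B ∨ ¬R ∨ ¬V) forces V = False.
Set A = True.
All clauses satisfied.

H=T, S=F, R=T, A=T, B=F, V=F, W=F, D=F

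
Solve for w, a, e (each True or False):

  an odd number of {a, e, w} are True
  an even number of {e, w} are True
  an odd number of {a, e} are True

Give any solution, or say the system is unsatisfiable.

w=F, a=T, e=F

{a, e, w}: 1 true → odd ✓
{e, w}: 0 true → even ✓
{a, e}: 1 true → odd ✓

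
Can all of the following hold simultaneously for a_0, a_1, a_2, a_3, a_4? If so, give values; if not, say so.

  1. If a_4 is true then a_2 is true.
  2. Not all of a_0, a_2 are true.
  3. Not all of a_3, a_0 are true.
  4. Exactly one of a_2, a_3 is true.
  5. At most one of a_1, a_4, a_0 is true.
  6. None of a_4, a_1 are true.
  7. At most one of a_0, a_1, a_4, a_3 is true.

a_0 = False, a_1 = False, a_2 = True, a_3 = False, a_4 = False

  (1) a_4=F ⇒ a_2: vacuous ✓
  (2) {a_0, a_2}: 1/2 true — not all ✓
  (3) {a_3, a_0}: 0/2 true — not all ✓
  (4) {a_2, a_3}: 1 true — exactly one ✓
  (5) {a_1, a_4, a_0}: 0 true — at most one ✓
  (6) {a_4, a_1}: 0 true — none ✓
  (7) {a_0, a_1, a_4, a_3}: 0 true — at most one ✓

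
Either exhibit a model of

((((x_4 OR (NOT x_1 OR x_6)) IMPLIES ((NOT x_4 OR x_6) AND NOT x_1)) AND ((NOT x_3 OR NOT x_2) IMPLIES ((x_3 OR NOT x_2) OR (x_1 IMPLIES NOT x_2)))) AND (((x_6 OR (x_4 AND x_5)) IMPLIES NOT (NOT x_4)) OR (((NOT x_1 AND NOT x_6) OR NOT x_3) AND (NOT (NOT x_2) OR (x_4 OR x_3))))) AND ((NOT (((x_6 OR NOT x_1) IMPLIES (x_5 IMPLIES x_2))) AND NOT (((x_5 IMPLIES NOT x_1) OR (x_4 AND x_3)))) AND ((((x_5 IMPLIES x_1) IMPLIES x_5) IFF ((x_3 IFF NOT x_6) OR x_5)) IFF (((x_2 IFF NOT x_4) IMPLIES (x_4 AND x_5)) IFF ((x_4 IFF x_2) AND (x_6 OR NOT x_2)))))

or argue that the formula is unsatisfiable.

UNSATISFIABLE

Case x_2 = True: the conjunct NOT (((x_6 OR NOT x_1) IMPLIES (x_5 IMPLIES x_2))) becomes NOT (((x_6 OR NOT x_1) IMPLIES True)) = False.
Case x_2 = False: the formula simplifies to (((x_4 OR (NOT x_1 OR x_6)) IMPLIES ((NOT x_4 OR x_6) AND NOT x_1)) AND (((x_6 OR (x_4 AND x_5)) IMPLIES NOT (NOT x_4)) OR (((NOT x_1 AND NOT x_6) OR NOT x_3) AND (x_4 OR x_3)))) AND ((NOT (((x_6 OR NOT x_1) IMPLIES NOT x_5)) AND NOT (((x_5 IMPLIES NOT x_1) OR (x_4 AND x_3)))) AND ((((x_5 IMPLIES x_1) IMPLIES x_5) IFF ((x_3 IFF NOT x_6) OR x_5)) IFF ((x_4 IMPLIES (x_4 AND x_5)) IFF NOT x_4))).
  x_1 = True: simplifies to (NOT ((x_4 OR x_6)) AND (((x_6 OR (x_4 AND x_5)) IMPLIES NOT (NOT x_4)) OR (NOT x_3 AND (x_4 OR x_3)))) AND ((NOT ((x_6 IMPLIES NOT x_5)) AND NOT ((NOT x_5 OR (x_4 AND x_3)))) AND ((x_5 IFF ((x_3 IFF NOT x_6) OR x_5)) IFF ((x_4 IMPLIES (x_4 AND x_5)) IFF NOT x_4))).
    x_6 = True: the conjunct NOT ((x_4 OR x_6)) becomes NOT ((x_4 OR True)) = False.
    x_6 = False: the conjunct NOT ((x_6 IMPLIES NOT x_5)) becomes NOT ((False IMPLIES NOT x_5)) = False.
  x_1 = False: the conjunct NOT (((x_5 IMPLIES NOT x_1) OR (x_4 AND x_3))) becomes NOT ((True OR (x_4 AND x_3))) = False.
Both cases fail — unsatisfiable.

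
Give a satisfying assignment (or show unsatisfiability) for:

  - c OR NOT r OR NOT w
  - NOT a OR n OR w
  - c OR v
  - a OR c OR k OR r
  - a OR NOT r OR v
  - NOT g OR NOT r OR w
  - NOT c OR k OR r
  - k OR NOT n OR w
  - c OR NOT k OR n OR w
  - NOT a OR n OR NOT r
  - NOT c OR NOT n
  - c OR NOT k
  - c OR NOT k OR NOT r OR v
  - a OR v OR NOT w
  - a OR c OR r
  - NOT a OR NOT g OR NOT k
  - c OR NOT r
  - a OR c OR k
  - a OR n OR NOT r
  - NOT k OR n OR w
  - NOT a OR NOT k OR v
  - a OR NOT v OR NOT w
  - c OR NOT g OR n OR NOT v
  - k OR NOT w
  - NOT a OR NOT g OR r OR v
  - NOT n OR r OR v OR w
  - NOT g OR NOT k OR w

Try r = True:
  (c OR NOT r) forces c = True.
  (NOT c OR NOT n) forces n = False.
  (NOT a OR n OR NOT r) forces a = False.
  clause (a OR n OR NOT r) is falsified — backtrack.
So r = False.
Set v = True.
Set g = False.
Set n = False.
Set c = True.
  then (NOT c OR k OR r) forces k = True.
  then (NOT k OR n OR w) forces w = True.
  then (a OR NOT v OR NOT w) forces a = True.
All clauses satisfied.

r = False, v = True, g = False, n = False, c = True, a = True, k = True, w = True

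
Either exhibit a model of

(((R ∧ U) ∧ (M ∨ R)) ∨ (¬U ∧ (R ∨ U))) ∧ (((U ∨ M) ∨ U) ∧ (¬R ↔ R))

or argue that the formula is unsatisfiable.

The conjunct ¬R ↔ R is unsatisfiable on its own:
  R=F: evaluates to False.
  R=T: evaluates to False.
So the whole conjunction is unsatisfiable.

UNSATISFIABLE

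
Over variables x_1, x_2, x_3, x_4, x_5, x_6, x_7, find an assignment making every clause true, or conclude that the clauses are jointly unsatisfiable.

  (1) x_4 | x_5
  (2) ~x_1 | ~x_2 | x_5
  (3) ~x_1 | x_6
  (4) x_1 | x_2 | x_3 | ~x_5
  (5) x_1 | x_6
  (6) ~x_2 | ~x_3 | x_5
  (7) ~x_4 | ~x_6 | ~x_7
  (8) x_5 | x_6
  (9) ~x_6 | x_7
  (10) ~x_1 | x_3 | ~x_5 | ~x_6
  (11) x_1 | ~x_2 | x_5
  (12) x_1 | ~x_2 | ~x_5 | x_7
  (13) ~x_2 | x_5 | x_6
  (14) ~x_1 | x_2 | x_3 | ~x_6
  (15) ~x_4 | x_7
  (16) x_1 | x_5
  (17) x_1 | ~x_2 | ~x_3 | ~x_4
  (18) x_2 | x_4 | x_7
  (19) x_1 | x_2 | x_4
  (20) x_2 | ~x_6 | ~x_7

x_1 = False, x_2 = True, x_3 = True, x_4 = False, x_5 = True, x_6 = True, x_7 = True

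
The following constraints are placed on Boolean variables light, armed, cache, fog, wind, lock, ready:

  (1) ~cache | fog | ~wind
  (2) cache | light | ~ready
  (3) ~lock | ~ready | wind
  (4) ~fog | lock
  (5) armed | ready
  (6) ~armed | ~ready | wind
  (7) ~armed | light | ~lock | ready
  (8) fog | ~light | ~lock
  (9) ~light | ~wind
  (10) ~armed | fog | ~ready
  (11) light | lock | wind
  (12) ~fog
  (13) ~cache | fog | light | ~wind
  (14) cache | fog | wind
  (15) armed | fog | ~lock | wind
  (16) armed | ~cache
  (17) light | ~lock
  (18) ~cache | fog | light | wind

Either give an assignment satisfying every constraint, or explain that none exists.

light = False, armed = True, cache = False, fog = False, wind = True, lock = False, ready = False

Unit clause (~fog) forces fog = False.
Set light = False.
  then (light | ~lock) forces lock = False.
  then (light | lock | wind) forces wind = True.
  then (~cache | fog | light | ~wind) forces cache = False.
  then (cache | light | ~ready) forces ready = False.
  then (armed | ready) forces armed = True.
All clauses satisfied.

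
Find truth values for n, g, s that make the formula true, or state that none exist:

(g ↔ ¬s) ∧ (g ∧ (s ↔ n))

n: False, g: True, s: False

  g ↔ ¬s = True
    ¬s = True
  g ∧ (s ↔ n) = True
    s ↔ n = True
Both conjuncts True, so the formula holds.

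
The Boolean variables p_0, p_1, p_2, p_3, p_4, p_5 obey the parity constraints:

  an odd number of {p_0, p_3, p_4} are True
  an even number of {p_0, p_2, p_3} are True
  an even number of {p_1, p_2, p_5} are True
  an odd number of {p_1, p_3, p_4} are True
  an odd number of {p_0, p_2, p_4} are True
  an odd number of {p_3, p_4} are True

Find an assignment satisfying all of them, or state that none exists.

p_0 = False; p_1 = False; p_2 = False; p_3 = False; p_4 = True; p_5 = False

{p_0, p_3, p_4}: 1 true → odd ✓
{p_0, p_2, p_3}: 0 true → even ✓
{p_1, p_2, p_5}: 0 true → even ✓
{p_1, p_3, p_4}: 1 true → odd ✓
{p_0, p_2, p_4}: 1 true → odd ✓
{p_3, p_4}: 1 true → odd ✓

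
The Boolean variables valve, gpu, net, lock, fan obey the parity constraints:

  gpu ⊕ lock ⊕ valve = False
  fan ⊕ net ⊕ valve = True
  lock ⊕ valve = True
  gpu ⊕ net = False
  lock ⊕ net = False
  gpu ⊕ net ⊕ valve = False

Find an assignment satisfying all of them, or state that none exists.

valve = False; gpu = True; net = True; lock = True; fan = False

gpu ⊕ lock ⊕ valve = T ⊕ T ⊕ F = False ✓
fan ⊕ net ⊕ valve = F ⊕ T ⊕ F = True ✓
lock ⊕ valve = T ⊕ F = True ✓
gpu ⊕ net = T ⊕ T = False ✓
lock ⊕ net = T ⊕ T = False ✓
gpu ⊕ net ⊕ valve = T ⊕ T ⊕ F = False ✓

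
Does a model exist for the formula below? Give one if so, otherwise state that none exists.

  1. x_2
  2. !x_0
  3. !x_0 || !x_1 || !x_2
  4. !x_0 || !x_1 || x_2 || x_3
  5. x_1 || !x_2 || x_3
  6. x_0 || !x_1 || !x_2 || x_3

Unit clause (x_2) forces x_2 = True.
Unit clause (!x_0) forces x_0 = False.
Set x_1 = True.
  then (x_0 || !x_1 || !x_2 || x_3) forces x_3 = True.
All clauses satisfied.

x_0 = False; x_1 = True; x_2 = True; x_3 = True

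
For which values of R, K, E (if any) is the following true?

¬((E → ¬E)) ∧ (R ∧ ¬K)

R = True; K = False; E = True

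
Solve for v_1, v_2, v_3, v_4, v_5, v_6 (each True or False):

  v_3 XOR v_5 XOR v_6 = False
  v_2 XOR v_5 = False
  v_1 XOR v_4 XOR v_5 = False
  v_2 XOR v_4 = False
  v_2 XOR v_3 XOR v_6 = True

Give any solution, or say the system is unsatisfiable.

Adding constraints 1, 2, 5 mod 2: every variable appears an even number of times on the left, so the left side is 0.
But the right sides sum to 1 (mod 2). 0 ≠ 1 — the system is inconsistent.

The formula is unsatisfiable.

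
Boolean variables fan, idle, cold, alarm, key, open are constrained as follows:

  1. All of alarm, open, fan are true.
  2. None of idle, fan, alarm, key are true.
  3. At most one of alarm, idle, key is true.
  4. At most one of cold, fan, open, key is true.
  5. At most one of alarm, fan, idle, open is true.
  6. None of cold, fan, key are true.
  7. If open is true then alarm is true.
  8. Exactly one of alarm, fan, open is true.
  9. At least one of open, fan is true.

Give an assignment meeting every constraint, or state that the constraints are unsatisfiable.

Case fan = True:
  Constraint (2) is violated (fan=T) — contradiction.
Case fan = False:
  Constraint (1) is violated (fan=F) — contradiction.
Both cases fail — unsatisfiable.

Unsatisfiable — no assignment works.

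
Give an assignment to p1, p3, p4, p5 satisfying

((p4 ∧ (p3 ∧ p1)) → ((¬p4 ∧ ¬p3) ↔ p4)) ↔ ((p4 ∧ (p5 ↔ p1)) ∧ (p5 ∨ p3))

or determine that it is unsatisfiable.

p1=T, p3=T, p4=T, p5=F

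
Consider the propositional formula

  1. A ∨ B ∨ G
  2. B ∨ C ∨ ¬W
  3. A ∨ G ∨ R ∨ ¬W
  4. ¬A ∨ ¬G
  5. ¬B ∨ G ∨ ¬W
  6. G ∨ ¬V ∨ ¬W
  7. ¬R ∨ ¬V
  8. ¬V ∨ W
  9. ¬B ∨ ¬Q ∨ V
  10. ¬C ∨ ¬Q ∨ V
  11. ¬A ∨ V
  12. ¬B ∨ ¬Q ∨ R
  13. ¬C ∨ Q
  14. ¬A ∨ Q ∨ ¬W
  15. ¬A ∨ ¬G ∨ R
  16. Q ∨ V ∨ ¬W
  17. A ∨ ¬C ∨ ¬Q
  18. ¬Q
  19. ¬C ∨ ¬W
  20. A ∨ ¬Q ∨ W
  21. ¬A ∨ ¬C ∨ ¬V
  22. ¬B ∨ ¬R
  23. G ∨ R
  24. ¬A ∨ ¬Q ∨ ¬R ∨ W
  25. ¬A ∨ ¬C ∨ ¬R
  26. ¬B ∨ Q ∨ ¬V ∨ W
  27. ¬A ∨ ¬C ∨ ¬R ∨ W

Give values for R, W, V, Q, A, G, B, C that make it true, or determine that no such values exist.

Unit clause (¬Q) forces Q = False.
In (¬C ∨ Q) only ¬C is left, so C = False.
Set R = False.
  then (G ∨ R) forces G = True.
  then (¬A ∨ ¬G) forces A = False.
Set W = True.
  then (B ∨ C ∨ ¬W) forces B = True.
  then (Q ∨ V ∨ ¬W) forces V = True.
All clauses satisfied.

R = False; W = True; V = True; Q = False; A = False; G = True; B = True; C = False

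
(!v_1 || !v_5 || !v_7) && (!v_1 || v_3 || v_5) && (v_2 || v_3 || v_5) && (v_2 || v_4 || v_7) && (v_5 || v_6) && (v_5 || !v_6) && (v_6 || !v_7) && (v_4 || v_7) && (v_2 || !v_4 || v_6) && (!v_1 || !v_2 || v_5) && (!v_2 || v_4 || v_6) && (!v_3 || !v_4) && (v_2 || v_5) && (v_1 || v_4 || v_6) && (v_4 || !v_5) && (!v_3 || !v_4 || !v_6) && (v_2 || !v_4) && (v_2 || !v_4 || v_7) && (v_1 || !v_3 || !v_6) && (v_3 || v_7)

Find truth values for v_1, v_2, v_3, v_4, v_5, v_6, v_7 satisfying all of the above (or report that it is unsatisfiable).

v_1 = False, v_2 = True, v_3 = False, v_4 = True, v_5 = True, v_6 = True, v_7 = True

Set v_1 = False.
Try v_2 = False:
  (v_2 || v_5) forces v_5 = True.
  (v_4 || !v_5) forces v_4 = True.
  clause (v_2 || !v_4) is falsified — backtrack.
So v_2 = True.
Try v_3 = True:
  (!v_3 || !v_4) forces v_4 = False.
  (v_4 || v_7) forces v_7 = True.
  (v_6 || !v_7) forces v_6 = True.
  clause (v_1 || !v_3 || !v_6) is falsified — backtrack.
So v_3 = False.
  then (v_3 || v_7) forces v_7 = True.
  then (v_6 || !v_7) forces v_6 = True.
  then (v_5 || !v_6) forces v_5 = True.
  then (v_4 || !v_5) forces v_4 = True.
All clauses satisfied.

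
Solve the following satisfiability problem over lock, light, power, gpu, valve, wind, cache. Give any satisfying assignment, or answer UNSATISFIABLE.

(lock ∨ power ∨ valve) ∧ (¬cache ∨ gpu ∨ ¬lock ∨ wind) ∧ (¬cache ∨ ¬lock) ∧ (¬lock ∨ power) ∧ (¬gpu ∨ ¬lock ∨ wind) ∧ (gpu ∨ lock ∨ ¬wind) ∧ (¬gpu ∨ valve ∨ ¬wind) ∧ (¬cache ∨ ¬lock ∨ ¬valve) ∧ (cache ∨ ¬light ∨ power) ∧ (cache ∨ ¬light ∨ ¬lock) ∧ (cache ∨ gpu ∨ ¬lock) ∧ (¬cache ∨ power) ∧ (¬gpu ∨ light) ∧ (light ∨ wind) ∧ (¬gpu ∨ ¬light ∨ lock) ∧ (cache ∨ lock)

lock: False; light: True; power: True; gpu: False; valve: True; wind: False; cache: True

Set lock = False.
  then (cache ∨ lock) forces cache = True.
  then (¬cache ∨ power) forces power = True.
Try light = False:
  (¬gpu ∨ light) forces gpu = False.
  (gpu ∨ lock ∨ ¬wind) forces wind = False.
  clause (light ∨ wind) is falsified — backtrack.
So light = True.
  then (¬gpu ∨ ¬light ∨ lock) forces gpu = False.
  then (gpu ∨ lock ∨ ¬wind) forces wind = False.
Set valve = True.
All clauses satisfied.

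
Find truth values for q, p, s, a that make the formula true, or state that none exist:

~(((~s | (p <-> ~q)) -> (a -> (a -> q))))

q = False, p = True, s = True, a = True

  ~(((~s | (p <-> ~q)) -> (a -> (a -> q)))) = True
    (~s | (p <-> ~q)) -> (a -> (a -> q)) = False
      ~s | (p <-> ~q) = True
        ~s = False
        p <-> ~q = True
          ~q = True
      a -> (a -> q) = False
        a -> q = False
The formula evaluates to True.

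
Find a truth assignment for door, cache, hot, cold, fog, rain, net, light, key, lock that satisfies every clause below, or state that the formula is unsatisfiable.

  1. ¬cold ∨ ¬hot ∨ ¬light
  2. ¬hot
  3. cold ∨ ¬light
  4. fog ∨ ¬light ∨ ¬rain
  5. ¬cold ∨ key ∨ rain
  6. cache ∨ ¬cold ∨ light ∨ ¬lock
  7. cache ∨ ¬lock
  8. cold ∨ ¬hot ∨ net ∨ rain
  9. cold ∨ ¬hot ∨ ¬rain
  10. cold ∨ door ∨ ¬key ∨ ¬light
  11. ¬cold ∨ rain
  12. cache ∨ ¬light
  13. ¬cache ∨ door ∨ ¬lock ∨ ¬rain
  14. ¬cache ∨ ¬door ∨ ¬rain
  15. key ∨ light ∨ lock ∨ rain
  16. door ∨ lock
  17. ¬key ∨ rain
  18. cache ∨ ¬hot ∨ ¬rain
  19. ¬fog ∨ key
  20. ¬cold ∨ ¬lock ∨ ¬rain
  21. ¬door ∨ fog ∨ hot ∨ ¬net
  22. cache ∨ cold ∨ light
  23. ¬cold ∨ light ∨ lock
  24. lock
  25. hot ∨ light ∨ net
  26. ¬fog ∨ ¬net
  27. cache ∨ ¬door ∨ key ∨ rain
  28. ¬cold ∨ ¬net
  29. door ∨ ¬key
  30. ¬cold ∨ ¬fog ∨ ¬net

door = False, cache = True, hot = False, cold = False, fog = False, rain = False, net = True, light = False, key = False, lock = True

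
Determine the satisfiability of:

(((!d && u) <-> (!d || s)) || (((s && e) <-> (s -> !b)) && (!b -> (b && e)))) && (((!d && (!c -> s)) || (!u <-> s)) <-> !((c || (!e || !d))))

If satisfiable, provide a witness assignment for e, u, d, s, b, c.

e = True, u = False, d = True, s = False, b = True, c = True

  ((!d && u) <-> (!d || s)) || (((s && e) <-> (s -> !b)) && (!b -> (b && e))) = True
    (!d && u) <-> (!d || s) = True
      !d && u = False
        !d = False
      !d || s = False
        !d = False
    ((s && e) <-> (s -> !b)) && (!b -> (b && e)) = False
      (s && e) <-> (s -> !b) = False
        s && e = False
        s -> !b = True
          !b = False
      !b -> (b && e) = True
        !b = False
        b && e = True
  ((!d && (!c -> s)) || (!u <-> s)) <-> !((c || (!e || !d))) = True
    (!d && (!c -> s)) || (!u <-> s) = False
      !d && (!c -> s) = False
        !d = False
        !c -> s = True
          !c = False
      !u <-> s = False
        !u = True
    !((c || (!e || !d))) = False
      c || (!e || !d) = True
        !e || !d = False
          !e = False
          !d = False
Both conjuncts True, so the formula holds.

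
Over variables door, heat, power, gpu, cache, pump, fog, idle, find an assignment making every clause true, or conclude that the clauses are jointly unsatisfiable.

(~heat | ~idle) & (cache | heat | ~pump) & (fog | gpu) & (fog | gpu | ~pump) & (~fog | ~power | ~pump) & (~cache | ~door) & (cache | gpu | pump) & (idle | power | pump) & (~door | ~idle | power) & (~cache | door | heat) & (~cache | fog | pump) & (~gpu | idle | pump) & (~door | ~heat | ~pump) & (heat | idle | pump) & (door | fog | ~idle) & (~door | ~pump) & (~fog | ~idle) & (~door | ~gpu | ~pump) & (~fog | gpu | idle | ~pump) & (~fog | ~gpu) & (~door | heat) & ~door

door = False, heat = True, power = False, gpu = True, cache = False, pump = True, fog = False, idle = False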